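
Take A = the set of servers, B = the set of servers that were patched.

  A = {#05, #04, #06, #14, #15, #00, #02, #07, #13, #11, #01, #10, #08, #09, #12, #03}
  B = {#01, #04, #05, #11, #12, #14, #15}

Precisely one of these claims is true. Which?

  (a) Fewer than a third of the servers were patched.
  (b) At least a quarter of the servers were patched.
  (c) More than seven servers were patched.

(b)

|A| = 16, |A ∩ B| = 7, |A ∖ B| = 9.
(a) requires |A ∩ B| / |A| < 1/3: false.
(b) requires |A ∩ B| / |A| ≥ 1/4: true.
(c) requires |A ∩ B| > 7: false.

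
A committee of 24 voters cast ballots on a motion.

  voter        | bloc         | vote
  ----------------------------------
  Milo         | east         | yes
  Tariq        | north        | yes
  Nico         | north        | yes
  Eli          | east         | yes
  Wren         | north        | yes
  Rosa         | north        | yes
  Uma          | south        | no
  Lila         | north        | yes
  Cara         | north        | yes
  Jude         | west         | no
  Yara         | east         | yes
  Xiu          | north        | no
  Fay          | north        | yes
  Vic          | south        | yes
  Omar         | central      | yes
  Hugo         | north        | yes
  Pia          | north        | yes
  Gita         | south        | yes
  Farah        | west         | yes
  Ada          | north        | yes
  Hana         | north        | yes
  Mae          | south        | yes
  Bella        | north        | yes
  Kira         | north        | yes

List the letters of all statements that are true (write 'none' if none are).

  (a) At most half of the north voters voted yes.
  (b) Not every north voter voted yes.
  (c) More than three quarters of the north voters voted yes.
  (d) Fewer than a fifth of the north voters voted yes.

(b), (c)

|A| = 14, |A ∩ B| = 13, |A ∖ B| = 1.
(a) |A ∩ B| ≤ |A ∖ B|: fails.
(b) A ⊄ B (|A ∖ B| ≥ 1): holds.
(c) |A ∩ B| / |A| > 3/4: holds.
(d) |A ∩ B| / |A| < 1/5: fails.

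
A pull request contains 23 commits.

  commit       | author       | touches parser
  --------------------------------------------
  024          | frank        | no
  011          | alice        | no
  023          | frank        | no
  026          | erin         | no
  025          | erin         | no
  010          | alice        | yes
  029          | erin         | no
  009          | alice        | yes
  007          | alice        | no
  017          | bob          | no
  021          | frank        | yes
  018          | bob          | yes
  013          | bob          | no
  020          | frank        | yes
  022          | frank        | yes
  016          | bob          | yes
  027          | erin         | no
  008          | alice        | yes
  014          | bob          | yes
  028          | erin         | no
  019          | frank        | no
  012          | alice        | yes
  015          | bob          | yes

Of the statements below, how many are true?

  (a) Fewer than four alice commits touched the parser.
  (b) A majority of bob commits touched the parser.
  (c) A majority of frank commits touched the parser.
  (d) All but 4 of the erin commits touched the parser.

(a) alice: |A| = 6, |A ∩ B| = 4; needs |A ∩ B| < 4 — false.
(b) bob: |A| = 6, |A ∩ B| = 4; needs |A ∩ B| > |A ∖ B| — true.
(c) frank: |A| = 6, |A ∩ B| = 3; needs |A ∩ B| > |A ∖ B| — false.
(d) erin: |A| = 5, |A ∩ B| = 0; needs |A ∖ B| = 4 — false.

1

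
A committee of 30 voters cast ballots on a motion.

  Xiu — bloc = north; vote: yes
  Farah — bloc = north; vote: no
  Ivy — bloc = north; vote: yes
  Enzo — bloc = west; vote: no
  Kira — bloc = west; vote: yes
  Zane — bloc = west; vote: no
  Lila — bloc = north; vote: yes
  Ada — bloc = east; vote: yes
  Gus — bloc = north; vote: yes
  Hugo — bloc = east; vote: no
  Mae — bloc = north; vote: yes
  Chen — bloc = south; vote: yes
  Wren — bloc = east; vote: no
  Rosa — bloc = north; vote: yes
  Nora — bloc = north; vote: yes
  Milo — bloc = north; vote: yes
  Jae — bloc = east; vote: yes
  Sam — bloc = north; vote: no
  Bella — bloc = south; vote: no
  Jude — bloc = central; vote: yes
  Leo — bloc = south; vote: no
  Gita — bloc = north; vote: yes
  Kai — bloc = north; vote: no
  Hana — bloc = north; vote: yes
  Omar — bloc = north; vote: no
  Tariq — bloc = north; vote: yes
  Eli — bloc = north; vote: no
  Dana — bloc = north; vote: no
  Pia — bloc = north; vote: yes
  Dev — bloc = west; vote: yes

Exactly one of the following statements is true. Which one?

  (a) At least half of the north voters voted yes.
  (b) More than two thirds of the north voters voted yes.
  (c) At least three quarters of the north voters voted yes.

|A| = 18, |A ∩ B| = 12, |A ∖ B| = 6.
(a) requires |A ∩ B| ≥ |A ∖ B|: true.
(b) requires |A ∩ B| / |A| > 2/3: false.
(c) requires |A ∩ B| / |A| ≥ 3/4: false.

(a)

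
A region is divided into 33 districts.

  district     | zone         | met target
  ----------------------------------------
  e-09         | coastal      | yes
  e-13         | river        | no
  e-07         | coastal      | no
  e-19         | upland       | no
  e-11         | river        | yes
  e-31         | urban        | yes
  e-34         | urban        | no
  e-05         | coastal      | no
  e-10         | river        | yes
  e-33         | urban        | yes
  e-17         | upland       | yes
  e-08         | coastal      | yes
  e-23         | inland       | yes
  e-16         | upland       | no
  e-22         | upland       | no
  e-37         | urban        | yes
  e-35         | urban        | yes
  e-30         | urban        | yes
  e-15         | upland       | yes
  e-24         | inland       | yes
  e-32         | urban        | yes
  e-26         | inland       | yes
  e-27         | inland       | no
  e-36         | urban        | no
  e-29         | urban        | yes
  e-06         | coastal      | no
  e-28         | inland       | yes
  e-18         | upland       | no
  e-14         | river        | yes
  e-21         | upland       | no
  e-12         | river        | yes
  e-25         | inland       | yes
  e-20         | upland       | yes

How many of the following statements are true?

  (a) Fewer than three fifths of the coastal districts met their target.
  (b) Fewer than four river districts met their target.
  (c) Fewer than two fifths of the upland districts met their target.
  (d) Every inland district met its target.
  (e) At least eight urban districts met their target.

(a) coastal: |A| = 5, |A ∩ B| = 2; needs |A ∩ B| / |A| < 3/5 — true.
(b) river: |A| = 5, |A ∩ B| = 4; needs |A ∩ B| < 4 — false.
(c) upland: |A| = 8, |A ∩ B| = 3; needs |A ∩ B| / |A| < 2/5 — true.
(d) inland: |A| = 6, |A ∩ B| = 5; needs A ⊆ B, i.e. every element of A is in B (|A ∖ B| = 0) — false.
(e) urban: |A| = 9, |A ∩ B| = 7; needs |A ∩ B| ≥ 8 — false.

2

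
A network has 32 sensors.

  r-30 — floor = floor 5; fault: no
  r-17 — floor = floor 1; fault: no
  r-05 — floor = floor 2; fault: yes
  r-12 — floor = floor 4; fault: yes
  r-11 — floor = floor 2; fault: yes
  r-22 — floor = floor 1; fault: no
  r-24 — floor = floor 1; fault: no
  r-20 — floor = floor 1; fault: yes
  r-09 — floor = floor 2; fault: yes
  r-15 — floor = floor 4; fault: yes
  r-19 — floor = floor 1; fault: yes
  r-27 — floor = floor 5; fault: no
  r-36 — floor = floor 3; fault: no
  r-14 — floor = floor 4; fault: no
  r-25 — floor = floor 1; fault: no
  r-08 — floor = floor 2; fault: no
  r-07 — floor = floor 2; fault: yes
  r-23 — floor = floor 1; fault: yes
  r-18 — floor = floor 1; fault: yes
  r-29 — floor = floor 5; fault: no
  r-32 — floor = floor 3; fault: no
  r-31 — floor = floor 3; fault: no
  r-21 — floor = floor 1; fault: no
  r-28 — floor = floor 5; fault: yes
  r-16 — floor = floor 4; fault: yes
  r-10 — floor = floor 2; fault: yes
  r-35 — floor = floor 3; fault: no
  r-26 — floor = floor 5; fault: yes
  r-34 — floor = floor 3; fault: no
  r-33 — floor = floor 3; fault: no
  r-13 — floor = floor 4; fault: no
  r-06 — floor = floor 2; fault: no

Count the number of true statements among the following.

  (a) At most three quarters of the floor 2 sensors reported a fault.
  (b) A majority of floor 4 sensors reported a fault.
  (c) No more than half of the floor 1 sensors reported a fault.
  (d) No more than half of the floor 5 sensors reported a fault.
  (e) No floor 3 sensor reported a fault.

(a) floor 2: |A| = 7, |A ∩ B| = 5; needs |A ∩ B| / |A| ≤ 3/4 — true.
(b) floor 4: |A| = 5, |A ∩ B| = 3; needs |A ∩ B| > |A ∖ B| — true.
(c) floor 1: |A| = 9, |A ∩ B| = 4; needs |A ∩ B| ≤ |A ∖ B| — true.
(d) floor 5: |A| = 5, |A ∩ B| = 2; needs |A ∩ B| ≤ |A ∖ B| — true.
(e) floor 3: |A| = 6, |A ∩ B| = 0; needs A ∩ B = ∅ (|A ∩ B| = 0) — true.

5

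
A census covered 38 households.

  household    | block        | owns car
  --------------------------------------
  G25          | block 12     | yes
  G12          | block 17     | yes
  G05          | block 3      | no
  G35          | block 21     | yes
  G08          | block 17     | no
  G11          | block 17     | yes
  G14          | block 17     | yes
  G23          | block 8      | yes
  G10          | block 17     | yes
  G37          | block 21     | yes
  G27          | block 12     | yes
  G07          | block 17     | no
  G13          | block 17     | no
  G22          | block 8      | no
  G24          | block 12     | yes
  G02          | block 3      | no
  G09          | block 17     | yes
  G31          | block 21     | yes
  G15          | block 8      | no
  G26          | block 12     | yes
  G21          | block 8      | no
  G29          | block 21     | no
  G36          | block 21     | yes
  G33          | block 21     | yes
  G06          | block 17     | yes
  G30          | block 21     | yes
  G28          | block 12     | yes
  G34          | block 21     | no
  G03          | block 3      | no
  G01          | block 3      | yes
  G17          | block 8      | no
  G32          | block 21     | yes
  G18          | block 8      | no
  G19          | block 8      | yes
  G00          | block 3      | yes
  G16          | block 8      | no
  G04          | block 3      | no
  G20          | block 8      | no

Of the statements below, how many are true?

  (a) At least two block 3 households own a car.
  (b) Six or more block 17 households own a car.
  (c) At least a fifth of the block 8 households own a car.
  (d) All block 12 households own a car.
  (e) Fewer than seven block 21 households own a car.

4

(a) block 3: |A| = 6, |A ∩ B| = 2; needs |A ∩ B| ≥ 2 — true.
(b) block 17: |A| = 9, |A ∩ B| = 6; needs |A ∩ B| ≥ 6 — true.
(c) block 8: |A| = 9, |A ∩ B| = 2; needs |A ∩ B| / |A| ≥ 1/5 — true.
(d) block 12: |A| = 5, |A ∩ B| = 5; needs A ⊆ B, i.e. every element of A is in B (|A ∖ B| = 0) — true.
(e) block 21: |A| = 9, |A ∩ B| = 7; needs |A ∩ B| < 7 — false.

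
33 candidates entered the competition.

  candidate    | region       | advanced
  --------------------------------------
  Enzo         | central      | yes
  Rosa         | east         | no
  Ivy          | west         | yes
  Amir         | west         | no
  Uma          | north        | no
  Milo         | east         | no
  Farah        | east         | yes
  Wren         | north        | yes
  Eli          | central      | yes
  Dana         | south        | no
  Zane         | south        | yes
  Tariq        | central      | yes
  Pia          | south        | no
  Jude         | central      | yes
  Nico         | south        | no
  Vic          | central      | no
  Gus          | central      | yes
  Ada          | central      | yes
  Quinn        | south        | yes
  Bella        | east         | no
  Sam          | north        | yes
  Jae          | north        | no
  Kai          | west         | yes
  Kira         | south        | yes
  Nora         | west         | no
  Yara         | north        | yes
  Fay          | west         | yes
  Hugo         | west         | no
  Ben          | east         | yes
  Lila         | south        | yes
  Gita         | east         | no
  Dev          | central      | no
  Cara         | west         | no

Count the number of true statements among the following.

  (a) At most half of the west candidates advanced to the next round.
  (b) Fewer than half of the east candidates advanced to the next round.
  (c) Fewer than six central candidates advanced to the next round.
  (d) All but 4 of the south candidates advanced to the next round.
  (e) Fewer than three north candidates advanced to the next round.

(a) west: |A| = 7, |A ∩ B| = 3; needs |A ∩ B| ≤ |A ∖ B| — true.
(b) east: |A| = 6, |A ∩ B| = 2; needs |A ∩ B| < |A ∖ B| — true.
(c) central: |A| = 8, |A ∩ B| = 6; needs |A ∩ B| < 6 — false.
(d) south: |A| = 7, |A ∩ B| = 4; needs |A ∖ B| = 4 — false.
(e) north: |A| = 5, |A ∩ B| = 3; needs |A ∩ B| < 3 — false.

2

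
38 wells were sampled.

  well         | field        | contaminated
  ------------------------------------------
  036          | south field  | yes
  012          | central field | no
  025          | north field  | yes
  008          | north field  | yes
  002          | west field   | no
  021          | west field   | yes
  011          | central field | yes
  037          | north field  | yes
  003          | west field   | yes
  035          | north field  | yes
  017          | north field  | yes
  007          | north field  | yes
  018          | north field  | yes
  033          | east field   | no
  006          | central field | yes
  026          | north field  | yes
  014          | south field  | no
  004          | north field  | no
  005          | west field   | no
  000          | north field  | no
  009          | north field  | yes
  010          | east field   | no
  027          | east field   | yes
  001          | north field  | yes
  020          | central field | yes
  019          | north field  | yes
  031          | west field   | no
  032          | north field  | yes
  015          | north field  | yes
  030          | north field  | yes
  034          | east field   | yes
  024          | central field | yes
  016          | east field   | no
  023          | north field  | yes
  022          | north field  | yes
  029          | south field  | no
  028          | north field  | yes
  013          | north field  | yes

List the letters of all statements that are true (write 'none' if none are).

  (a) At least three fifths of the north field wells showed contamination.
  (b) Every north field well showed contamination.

|A| = 20, |A ∩ B| = 18, |A ∖ B| = 2.
(a) |A ∩ B| / |A| ≥ 3/5: holds.
(b) A ⊆ B, i.e. every element of A is in B (|A ∖ B| = 0): fails.

(a)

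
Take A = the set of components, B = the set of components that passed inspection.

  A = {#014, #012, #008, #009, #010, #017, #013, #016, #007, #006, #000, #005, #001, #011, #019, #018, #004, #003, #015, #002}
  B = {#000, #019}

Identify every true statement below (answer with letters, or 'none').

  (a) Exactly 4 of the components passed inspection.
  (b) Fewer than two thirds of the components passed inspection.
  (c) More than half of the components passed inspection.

(b)

|A| = 20, |A ∩ B| = 2, |A ∖ B| = 18.
(a) |A ∩ B| = 4: fails.
(b) |A ∩ B| / |A| < 2/3: holds.
(c) |A ∩ B| > |A ∖ B|: fails.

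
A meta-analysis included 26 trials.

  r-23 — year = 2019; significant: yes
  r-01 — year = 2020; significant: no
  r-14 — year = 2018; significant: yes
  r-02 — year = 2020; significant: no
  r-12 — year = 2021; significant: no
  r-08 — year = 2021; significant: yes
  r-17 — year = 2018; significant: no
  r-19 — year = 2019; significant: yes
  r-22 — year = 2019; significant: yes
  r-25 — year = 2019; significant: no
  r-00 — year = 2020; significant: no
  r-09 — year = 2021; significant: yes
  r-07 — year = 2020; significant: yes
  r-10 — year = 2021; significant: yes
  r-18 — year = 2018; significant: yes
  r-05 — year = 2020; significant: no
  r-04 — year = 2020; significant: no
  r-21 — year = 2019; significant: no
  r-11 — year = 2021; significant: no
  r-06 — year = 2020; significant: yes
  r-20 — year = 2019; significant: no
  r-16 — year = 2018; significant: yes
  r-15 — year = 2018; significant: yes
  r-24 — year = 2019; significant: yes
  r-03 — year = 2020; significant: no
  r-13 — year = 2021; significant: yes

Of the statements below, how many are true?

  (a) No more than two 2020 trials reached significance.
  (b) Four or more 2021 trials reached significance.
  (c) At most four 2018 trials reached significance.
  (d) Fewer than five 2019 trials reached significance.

(a) 2020: |A| = 8, |A ∩ B| = 2; needs |A ∩ B| ≤ 2 — true.
(b) 2021: |A| = 6, |A ∩ B| = 4; needs |A ∩ B| ≥ 4 — true.
(c) 2018: |A| = 5, |A ∩ B| = 4; needs |A ∩ B| ≤ 4 — true.
(d) 2019: |A| = 7, |A ∩ B| = 4; needs |A ∩ B| < 5 — true.

4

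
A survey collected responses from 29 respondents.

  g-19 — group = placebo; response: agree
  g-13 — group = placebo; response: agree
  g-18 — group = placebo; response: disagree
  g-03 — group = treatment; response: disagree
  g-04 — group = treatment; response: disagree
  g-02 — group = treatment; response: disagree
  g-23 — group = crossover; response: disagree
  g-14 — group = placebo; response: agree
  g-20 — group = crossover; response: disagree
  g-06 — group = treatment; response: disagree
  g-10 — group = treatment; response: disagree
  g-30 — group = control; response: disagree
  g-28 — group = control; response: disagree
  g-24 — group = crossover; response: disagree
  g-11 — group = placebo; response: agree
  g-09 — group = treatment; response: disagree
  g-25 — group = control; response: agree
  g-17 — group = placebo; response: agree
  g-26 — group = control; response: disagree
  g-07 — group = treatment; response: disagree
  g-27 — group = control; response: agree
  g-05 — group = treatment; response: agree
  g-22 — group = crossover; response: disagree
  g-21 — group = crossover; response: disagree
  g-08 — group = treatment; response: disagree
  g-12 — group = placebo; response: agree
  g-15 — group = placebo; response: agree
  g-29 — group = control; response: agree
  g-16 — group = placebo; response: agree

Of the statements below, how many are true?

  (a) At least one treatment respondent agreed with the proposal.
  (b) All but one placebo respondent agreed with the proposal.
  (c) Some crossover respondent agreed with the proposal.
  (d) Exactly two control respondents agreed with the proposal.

(a) treatment: |A| = 9, |A ∩ B| = 1; needs A ∩ B ≠ ∅ (|A ∩ B| ≥ 1) — true.
(b) placebo: |A| = 9, |A ∩ B| = 8; needs |A ∖ B| = 1 — true.
(c) crossover: |A| = 5, |A ∩ B| = 0; needs A ∩ B ≠ ∅ (|A ∩ B| ≥ 1) — false.
(d) control: |A| = 6, |A ∩ B| = 3; needs |A ∩ B| = 2 — false.

2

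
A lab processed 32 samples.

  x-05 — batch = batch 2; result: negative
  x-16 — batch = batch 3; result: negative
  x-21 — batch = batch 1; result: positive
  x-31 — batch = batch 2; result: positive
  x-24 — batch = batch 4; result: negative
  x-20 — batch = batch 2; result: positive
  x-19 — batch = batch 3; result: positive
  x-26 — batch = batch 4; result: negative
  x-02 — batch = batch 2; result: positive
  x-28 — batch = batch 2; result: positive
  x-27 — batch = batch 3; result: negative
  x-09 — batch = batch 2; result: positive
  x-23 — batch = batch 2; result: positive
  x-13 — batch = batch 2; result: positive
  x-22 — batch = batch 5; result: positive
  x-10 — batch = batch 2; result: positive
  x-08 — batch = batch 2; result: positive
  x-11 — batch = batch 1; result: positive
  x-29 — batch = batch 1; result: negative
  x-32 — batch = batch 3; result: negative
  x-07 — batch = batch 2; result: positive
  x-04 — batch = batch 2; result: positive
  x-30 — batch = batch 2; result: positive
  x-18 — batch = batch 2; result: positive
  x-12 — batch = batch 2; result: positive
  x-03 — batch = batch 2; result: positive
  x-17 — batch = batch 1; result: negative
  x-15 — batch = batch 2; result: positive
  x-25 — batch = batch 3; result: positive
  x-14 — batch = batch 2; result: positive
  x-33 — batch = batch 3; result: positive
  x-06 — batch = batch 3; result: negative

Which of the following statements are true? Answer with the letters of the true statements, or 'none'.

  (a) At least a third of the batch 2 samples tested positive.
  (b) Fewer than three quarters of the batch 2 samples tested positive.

|A| = 18, |A ∩ B| = 17, |A ∖ B| = 1.
(a) |A ∩ B| / |A| ≥ 1/3: holds.
(b) |A ∩ B| / |A| < 3/4: fails.

(a)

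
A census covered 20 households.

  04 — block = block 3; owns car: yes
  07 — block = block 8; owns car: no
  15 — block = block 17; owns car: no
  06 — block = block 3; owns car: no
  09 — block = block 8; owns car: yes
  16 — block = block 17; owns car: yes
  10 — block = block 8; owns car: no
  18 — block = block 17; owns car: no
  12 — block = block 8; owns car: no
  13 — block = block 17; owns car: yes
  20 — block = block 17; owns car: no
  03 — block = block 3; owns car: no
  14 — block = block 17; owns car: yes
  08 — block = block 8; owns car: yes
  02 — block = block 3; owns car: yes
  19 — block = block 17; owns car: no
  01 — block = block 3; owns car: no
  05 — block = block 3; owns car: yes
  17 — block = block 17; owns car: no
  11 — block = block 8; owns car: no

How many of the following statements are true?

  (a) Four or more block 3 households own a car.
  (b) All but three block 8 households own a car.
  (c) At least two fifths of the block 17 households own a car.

(a) block 3: |A| = 6, |A ∩ B| = 3; needs |A ∩ B| ≥ 4 — false.
(b) block 8: |A| = 6, |A ∩ B| = 2; needs |A ∖ B| = 3 — false.
(c) block 17: |A| = 8, |A ∩ B| = 3; needs |A ∩ B| / |A| ≥ 2/5 — false.

0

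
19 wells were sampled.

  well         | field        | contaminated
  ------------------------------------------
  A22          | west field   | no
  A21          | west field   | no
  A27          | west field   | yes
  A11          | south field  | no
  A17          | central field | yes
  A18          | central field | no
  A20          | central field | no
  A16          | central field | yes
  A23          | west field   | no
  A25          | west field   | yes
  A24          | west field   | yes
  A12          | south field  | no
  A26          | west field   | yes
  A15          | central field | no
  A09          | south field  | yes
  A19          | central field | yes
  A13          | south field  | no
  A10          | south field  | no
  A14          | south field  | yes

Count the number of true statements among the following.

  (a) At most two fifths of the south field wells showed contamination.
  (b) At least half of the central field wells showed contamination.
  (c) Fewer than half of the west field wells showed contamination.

(a) south field: |A| = 6, |A ∩ B| = 2; needs |A ∩ B| / |A| ≤ 2/5 — true.
(b) central field: |A| = 6, |A ∩ B| = 3; needs |A ∩ B| ≥ |A ∖ B| — true.
(c) west field: |A| = 7, |A ∩ B| = 4; needs |A ∩ B| < |A ∖ B| — false.

2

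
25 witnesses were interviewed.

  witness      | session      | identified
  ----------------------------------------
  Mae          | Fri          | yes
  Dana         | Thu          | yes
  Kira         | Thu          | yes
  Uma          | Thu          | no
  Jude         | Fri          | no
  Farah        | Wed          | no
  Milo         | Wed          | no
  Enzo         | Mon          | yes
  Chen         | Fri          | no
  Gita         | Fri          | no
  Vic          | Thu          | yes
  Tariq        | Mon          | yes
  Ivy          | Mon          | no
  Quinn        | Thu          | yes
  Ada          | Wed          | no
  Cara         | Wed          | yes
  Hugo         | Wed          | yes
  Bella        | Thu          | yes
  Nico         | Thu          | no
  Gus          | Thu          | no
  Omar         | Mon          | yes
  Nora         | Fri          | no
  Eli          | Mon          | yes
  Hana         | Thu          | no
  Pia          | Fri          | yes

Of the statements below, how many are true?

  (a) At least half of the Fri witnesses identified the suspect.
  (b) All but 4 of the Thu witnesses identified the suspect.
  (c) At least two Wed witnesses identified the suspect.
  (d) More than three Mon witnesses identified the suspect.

(a) Fri: |A| = 6, |A ∩ B| = 2; needs |A ∩ B| ≥ |A ∖ B| — false.
(b) Thu: |A| = 9, |A ∩ B| = 5; needs |A ∖ B| = 4 — true.
(c) Wed: |A| = 5, |A ∩ B| = 2; needs |A ∩ B| ≥ 2 — true.
(d) Mon: |A| = 5, |A ∩ B| = 4; needs |A ∩ B| > 3 — true.

3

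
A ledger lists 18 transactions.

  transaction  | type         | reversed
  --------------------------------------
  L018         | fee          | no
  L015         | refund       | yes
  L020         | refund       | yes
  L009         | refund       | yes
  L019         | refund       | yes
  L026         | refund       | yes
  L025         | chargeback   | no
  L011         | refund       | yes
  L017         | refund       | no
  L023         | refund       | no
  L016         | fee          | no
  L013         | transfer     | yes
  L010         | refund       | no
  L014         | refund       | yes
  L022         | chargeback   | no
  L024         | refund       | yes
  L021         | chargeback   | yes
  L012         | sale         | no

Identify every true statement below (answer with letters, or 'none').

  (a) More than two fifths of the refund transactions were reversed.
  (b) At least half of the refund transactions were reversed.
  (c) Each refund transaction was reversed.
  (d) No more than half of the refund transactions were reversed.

|A| = 11, |A ∩ B| = 8, |A ∖ B| = 3.
(a) |A ∩ B| / |A| > 2/5: holds.
(b) |A ∩ B| ≥ |A ∖ B|: holds.
(c) A ⊆ B, i.e. every element of A is in B (|A ∖ B| = 0): fails.
(d) |A ∩ B| ≤ |A ∖ B|: fails.

(a), (b)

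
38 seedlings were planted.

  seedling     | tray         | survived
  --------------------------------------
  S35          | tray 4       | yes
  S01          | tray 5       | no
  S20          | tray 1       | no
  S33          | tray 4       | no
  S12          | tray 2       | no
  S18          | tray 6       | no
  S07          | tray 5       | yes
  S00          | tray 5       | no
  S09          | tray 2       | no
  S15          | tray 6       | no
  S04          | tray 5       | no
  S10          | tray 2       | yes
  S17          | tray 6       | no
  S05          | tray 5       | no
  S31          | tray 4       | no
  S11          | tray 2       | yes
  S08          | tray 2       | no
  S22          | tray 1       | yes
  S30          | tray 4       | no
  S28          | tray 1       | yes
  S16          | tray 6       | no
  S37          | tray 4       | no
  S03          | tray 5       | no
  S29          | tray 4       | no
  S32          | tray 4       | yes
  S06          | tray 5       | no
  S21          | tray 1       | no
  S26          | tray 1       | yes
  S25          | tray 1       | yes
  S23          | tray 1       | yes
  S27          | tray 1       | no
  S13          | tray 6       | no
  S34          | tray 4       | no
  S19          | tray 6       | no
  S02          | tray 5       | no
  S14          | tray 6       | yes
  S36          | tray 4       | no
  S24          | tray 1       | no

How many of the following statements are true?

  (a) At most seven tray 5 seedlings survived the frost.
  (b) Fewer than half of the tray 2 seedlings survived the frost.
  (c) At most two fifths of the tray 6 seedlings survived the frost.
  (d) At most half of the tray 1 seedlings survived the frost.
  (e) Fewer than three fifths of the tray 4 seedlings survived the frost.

(a) tray 5: |A| = 8, |A ∩ B| = 1; needs |A ∩ B| ≤ 7 — true.
(b) tray 2: |A| = 5, |A ∩ B| = 2; needs |A ∩ B| < |A ∖ B| — true.
(c) tray 6: |A| = 7, |A ∩ B| = 1; needs |A ∩ B| / |A| ≤ 2/5 — true.
(d) tray 1: |A| = 9, |A ∩ B| = 5; needs |A ∩ B| ≤ |A ∖ B| — false.
(e) tray 4: |A| = 9, |A ∩ B| = 2; needs |A ∩ B| / |A| < 3/5 — true.

4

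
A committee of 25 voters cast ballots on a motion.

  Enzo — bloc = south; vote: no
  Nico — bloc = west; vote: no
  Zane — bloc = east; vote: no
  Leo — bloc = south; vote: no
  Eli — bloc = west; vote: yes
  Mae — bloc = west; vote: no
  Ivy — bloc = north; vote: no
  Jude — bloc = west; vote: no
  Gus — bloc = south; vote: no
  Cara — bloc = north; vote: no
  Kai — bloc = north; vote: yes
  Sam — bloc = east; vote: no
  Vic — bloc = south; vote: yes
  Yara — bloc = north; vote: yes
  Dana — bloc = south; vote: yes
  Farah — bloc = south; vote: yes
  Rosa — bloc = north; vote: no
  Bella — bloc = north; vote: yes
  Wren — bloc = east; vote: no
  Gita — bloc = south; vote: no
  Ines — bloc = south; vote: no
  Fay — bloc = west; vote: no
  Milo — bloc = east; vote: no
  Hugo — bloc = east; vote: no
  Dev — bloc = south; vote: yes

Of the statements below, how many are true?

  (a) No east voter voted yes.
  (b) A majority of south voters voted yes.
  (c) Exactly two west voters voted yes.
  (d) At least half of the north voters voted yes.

2

(a) east: |A| = 5, |A ∩ B| = 0; needs A ∩ B = ∅ (|A ∩ B| = 0) — true.
(b) south: |A| = 9, |A ∩ B| = 4; needs |A ∩ B| > |A ∖ B| — false.
(c) west: |A| = 5, |A ∩ B| = 1; needs |A ∩ B| = 2 — false.
(d) north: |A| = 6, |A ∩ B| = 3; needs |A ∩ B| ≥ |A ∖ B| — true.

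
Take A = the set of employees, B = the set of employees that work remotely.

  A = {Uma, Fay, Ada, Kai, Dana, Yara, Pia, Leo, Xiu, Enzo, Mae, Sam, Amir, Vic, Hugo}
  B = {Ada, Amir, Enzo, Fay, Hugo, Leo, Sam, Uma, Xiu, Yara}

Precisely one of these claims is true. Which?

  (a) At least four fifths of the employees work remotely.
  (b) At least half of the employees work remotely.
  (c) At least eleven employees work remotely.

|A| = 15, |A ∩ B| = 10, |A ∖ B| = 5.
(a) requires |A ∩ B| / |A| ≥ 4/5: false.
(b) requires |A ∩ B| ≥ |A ∖ B|: true.
(c) requires |A ∩ B| ≥ 11: false.

(b)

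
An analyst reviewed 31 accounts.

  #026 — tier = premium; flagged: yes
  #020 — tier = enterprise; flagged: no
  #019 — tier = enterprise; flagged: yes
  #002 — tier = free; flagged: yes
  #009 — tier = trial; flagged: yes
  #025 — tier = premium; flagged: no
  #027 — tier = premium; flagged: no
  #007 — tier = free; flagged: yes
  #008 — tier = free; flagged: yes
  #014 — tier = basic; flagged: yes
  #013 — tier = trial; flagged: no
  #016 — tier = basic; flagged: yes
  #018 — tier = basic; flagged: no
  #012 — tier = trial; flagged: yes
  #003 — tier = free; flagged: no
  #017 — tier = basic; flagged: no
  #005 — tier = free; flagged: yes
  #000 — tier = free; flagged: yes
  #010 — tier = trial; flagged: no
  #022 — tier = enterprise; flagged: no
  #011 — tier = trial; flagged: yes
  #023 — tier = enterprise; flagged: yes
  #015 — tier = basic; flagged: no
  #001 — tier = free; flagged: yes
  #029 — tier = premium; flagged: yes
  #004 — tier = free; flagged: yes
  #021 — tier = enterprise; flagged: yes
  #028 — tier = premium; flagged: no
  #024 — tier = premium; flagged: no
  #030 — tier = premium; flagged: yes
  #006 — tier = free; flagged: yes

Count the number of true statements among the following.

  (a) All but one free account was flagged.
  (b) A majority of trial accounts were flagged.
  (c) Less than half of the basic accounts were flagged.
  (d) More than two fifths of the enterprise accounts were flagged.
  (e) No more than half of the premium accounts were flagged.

(a) free: |A| = 9, |A ∩ B| = 8; needs |A ∖ B| = 1 — true.
(b) trial: |A| = 5, |A ∩ B| = 3; needs |A ∩ B| > |A ∖ B| — true.
(c) basic: |A| = 5, |A ∩ B| = 2; needs |A ∩ B| < |A ∖ B| — true.
(d) enterprise: |A| = 5, |A ∩ B| = 3; needs |A ∩ B| / |A| > 2/5 — true.
(e) premium: |A| = 7, |A ∩ B| = 3; needs |A ∩ B| ≤ |A ∖ B| — true.

5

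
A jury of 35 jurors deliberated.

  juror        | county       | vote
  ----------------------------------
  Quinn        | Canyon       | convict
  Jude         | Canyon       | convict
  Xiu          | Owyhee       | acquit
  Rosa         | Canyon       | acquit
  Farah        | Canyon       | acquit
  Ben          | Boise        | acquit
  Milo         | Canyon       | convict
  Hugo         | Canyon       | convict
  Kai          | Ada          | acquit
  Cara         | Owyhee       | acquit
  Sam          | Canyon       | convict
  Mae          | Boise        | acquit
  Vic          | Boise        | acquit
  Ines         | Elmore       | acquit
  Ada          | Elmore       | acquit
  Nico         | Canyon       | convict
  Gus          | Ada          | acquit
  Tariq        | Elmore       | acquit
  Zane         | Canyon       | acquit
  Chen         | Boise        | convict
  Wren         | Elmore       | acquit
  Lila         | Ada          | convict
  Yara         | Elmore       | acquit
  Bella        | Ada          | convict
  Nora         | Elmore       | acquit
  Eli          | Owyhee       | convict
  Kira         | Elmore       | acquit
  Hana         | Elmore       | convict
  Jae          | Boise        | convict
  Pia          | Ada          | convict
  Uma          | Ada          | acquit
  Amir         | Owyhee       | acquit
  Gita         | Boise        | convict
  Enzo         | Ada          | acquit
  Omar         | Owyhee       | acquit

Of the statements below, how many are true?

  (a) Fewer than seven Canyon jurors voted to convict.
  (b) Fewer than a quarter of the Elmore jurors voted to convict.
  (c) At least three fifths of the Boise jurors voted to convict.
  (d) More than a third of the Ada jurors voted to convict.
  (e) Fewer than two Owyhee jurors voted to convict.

4

(a) Canyon: |A| = 9, |A ∩ B| = 6; needs |A ∩ B| < 7 — true.
(b) Elmore: |A| = 8, |A ∩ B| = 1; needs |A ∩ B| / |A| < 1/4 — true.
(c) Boise: |A| = 6, |A ∩ B| = 3; needs |A ∩ B| / |A| ≥ 3/5 — false.
(d) Ada: |A| = 7, |A ∩ B| = 3; needs |A ∩ B| / |A| > 1/3 — true.
(e) Owyhee: |A| = 5, |A ∩ B| = 1; needs |A ∩ B| < 2 — true.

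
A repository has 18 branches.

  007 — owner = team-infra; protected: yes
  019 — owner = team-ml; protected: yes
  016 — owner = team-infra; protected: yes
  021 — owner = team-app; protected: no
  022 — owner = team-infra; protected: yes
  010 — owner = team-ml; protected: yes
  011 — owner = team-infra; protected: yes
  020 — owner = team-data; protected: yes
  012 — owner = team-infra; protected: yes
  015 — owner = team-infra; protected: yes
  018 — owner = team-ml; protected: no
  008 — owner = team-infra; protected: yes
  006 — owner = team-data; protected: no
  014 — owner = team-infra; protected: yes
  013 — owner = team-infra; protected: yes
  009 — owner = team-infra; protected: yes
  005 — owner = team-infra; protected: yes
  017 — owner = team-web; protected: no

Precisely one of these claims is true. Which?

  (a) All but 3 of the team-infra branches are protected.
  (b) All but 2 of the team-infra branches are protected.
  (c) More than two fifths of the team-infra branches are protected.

|A| = 11, |A ∩ B| = 11, |A ∖ B| = 0.
(a) requires |A ∖ B| = 3: false.
(b) requires |A ∖ B| = 2: false.
(c) requires |A ∩ B| / |A| > 2/5: true.

(c)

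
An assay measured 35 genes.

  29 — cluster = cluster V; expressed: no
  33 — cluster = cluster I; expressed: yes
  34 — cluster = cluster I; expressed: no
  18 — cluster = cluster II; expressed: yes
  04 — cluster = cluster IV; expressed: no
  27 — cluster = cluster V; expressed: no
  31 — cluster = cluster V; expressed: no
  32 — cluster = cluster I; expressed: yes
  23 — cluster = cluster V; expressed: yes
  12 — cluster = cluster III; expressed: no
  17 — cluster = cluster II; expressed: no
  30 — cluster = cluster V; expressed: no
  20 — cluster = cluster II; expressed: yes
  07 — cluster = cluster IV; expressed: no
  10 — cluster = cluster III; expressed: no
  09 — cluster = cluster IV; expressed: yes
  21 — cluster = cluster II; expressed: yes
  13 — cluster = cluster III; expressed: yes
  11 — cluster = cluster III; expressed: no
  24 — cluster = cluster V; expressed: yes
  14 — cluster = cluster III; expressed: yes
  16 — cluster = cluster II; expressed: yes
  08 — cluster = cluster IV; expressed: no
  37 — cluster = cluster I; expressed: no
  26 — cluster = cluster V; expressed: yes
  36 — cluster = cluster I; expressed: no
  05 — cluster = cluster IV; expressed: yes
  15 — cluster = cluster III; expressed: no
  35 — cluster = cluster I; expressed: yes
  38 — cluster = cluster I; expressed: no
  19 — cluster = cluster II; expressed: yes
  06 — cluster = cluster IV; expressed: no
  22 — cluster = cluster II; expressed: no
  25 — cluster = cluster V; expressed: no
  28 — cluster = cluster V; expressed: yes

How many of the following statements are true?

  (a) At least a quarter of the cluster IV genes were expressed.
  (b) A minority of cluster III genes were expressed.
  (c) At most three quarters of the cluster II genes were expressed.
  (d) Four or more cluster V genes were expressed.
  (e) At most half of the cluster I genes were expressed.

5

(a) cluster IV: |A| = 6, |A ∩ B| = 2; needs |A ∩ B| / |A| ≥ 1/4 — true.
(b) cluster III: |A| = 6, |A ∩ B| = 2; needs |A ∩ B| < |A ∖ B| — true.
(c) cluster II: |A| = 7, |A ∩ B| = 5; needs |A ∩ B| / |A| ≤ 3/4 — true.
(d) cluster V: |A| = 9, |A ∩ B| = 4; needs |A ∩ B| ≥ 4 — true.
(e) cluster I: |A| = 7, |A ∩ B| = 3; needs |A ∩ B| ≤ |A ∖ B| — true.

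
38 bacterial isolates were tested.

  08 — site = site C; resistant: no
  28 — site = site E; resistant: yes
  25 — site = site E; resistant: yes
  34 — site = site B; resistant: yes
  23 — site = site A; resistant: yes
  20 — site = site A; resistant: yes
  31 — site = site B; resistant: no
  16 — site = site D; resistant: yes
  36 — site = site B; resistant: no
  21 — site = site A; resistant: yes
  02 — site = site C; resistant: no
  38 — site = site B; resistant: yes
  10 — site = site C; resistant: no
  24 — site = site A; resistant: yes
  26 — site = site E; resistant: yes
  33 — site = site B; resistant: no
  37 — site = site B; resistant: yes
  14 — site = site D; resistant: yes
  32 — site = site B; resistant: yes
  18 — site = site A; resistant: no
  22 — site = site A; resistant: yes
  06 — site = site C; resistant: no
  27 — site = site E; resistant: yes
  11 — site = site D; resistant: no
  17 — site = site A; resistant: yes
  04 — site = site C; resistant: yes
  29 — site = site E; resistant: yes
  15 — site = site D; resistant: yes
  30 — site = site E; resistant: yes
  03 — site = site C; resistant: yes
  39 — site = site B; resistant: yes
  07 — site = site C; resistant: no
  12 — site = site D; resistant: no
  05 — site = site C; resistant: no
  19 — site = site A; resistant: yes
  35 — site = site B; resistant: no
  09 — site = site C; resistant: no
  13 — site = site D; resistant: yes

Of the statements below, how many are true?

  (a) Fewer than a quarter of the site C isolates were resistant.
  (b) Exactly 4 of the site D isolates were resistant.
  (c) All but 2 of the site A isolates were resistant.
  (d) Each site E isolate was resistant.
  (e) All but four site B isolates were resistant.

(a) site C: |A| = 9, |A ∩ B| = 2; needs |A ∩ B| / |A| < 1/4 — true.
(b) site D: |A| = 6, |A ∩ B| = 4; needs |A ∩ B| = 4 — true.
(c) site A: |A| = 8, |A ∩ B| = 7; needs |A ∖ B| = 2 — false.
(d) site E: |A| = 6, |A ∩ B| = 6; needs A ⊆ B, i.e. every element of A is in B (|A ∖ B| = 0) — true.
(e) site B: |A| = 9, |A ∩ B| = 5; needs |A ∖ B| = 4 — true.

4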